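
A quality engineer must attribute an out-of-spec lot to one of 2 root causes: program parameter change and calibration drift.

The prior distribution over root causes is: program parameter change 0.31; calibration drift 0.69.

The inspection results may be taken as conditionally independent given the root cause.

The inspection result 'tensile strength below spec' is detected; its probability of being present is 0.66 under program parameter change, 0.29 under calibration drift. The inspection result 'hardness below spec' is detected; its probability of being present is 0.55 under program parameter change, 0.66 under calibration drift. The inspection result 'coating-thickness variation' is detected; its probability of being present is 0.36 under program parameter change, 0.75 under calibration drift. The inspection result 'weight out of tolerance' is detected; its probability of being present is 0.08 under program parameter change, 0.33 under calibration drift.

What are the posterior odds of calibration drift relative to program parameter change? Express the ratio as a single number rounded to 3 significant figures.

10.1

Unnormalized posterior weight (prior times the inspection result likelihoods) for each of the two hypotheses:
  calibration drift: 0.69 × 0.29 × 0.66 × 0.75 × 0.33 = 0.032686
  program parameter change: 0.31 × 0.66 × 0.55 × 0.36 × 0.08 = 0.0032409
Odds(calibration drift : program parameter change) = 0.032686 / 0.0032409 ≈ 10.1.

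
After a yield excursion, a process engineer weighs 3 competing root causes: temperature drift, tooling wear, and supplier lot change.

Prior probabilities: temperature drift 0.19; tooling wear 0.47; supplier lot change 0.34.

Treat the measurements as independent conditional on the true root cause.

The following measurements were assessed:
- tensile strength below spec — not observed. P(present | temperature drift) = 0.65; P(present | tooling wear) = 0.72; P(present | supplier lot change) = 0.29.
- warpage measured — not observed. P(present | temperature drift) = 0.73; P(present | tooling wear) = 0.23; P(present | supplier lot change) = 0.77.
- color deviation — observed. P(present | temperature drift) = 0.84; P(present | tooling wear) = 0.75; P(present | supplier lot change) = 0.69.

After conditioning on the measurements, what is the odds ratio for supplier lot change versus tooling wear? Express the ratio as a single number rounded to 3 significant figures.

Posterior odds equal prior odds times the likelihood ratio; only the two competing hypotheses matter (using 1 − P(present | H) for each absent measurement).
  supplier lot change: 0.34 × (1 − 0.29) × (1 − 0.77) × 0.69 = 0.03831
  tooling wear: 0.47 × (1 − 0.72) × (1 − 0.23) × 0.75 = 0.075999
Odds(supplier lot change : tooling wear) = 0.03831 / 0.075999 ≈ 0.504.

0.504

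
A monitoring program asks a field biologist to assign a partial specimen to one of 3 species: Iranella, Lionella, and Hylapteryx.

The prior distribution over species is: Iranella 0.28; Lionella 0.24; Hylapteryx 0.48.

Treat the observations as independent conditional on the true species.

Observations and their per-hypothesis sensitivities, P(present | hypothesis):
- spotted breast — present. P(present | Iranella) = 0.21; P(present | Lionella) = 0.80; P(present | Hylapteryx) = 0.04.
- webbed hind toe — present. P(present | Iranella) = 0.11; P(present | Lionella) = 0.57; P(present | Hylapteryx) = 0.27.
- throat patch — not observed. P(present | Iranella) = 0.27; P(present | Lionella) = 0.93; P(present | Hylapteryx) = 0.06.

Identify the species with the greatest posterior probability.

Lionella

By Bayes' rule with conditional independence, the unnormalized weight for each hypothesis is prior × ∏ likelihoods (using 1 − P(present | H) for each absent observation):
  Iranella: 0.28 × 0.21 × 0.11 × (1 − 0.27) = 0.0047216
  Lionella: 0.24 × 0.80 × 0.57 × (1 − 0.93) = 0.0076608
  Hylapteryx: 0.48 × 0.04 × 0.27 × (1 − 0.06) = 0.004873
Marginal likelihood of the evidence = 0.017255.
P(Iranella | evidence) ≈ 0.0047216 / 0.017255 ≈ 0.274
P(Lionella | evidence) ≈ 0.0076608 / 0.017255 ≈ 0.444
P(Hylapteryx | evidence) ≈ 0.004873 / 0.017255 ≈ 0.282
The largest is 0.444, so Lionella is most probable.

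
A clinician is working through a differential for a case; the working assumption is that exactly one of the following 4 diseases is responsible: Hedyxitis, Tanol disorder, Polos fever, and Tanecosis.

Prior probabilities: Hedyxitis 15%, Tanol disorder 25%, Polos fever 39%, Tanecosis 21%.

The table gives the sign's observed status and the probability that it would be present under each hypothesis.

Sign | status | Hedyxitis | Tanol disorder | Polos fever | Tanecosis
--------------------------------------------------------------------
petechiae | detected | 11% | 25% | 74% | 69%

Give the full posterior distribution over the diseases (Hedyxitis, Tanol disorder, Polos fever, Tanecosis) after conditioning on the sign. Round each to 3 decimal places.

0.032, 0.122, 0.563, 0.283

Multiply each prior by the likelihood of the sign:
  Hedyxitis: 0.15 × 0.11 = 0.0165
  Tanol disorder: 0.25 × 0.25 = 0.0625
  Polos fever: 0.39 × 0.74 = 0.2886
  Tanecosis: 0.21 × 0.69 = 0.1449
Normalizing constant Z = 0.0165 + 0.0625 + 0.2886 + 0.1449 = 0.5125.
P(Hedyxitis | evidence) = 0.0165 / 0.5125 ≈ 0.032
P(Tanol disorder | evidence) = 0.0625 / 0.5125 ≈ 0.122
P(Polos fever | evidence) = 0.2886 / 0.5125 ≈ 0.563
P(Tanecosis | evidence) = 0.1449 / 0.5125 ≈ 0.283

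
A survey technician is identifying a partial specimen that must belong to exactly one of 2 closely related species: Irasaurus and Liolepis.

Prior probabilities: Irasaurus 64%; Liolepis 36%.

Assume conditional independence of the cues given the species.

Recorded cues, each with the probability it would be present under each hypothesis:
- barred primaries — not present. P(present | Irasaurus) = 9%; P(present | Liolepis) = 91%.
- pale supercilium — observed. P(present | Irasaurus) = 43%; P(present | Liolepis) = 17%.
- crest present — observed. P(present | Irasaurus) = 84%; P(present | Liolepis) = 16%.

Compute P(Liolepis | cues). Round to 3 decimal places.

By Bayes' rule with conditional independence, the unnormalized weight for each hypothesis is prior × ∏ likelihoods (using 1 − P(present | H) for each absent cue):
  Irasaurus: 0.64 × (1 − 0.09) × 0.43 × 0.84 = 0.21036
  Liolepis: 0.36 × (1 − 0.91) × 0.17 × 0.16 = 0.00088128
Marginal likelihood of the evidence = 0.21124.
P(Liolepis | evidence) = 0.00088128 / 0.21124 ≈ 0.004.

0.004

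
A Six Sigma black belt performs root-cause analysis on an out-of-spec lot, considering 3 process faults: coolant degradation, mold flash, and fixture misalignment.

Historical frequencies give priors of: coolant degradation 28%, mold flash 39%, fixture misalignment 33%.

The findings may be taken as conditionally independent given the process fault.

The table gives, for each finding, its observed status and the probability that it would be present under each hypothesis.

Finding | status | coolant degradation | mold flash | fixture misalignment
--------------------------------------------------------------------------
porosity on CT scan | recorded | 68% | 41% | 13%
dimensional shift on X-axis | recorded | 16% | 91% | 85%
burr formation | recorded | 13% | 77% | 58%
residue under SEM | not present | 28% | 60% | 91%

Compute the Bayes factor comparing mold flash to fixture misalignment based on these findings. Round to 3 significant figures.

19.9

The Bayes factor is the ratio of the joint likelihoods of the evidence pattern under the two hypotheses (using 1 − P(present | H) for each absent finding).
  mold flash: 0.41 × 0.91 × 0.77 × (1 − 0.60) = 0.11491
  fixture misalignment: 0.13 × 0.85 × 0.58 × (1 − 0.91) = 0.0057681
Bayes factor = 0.11491 / 0.0057681 ≈ 19.9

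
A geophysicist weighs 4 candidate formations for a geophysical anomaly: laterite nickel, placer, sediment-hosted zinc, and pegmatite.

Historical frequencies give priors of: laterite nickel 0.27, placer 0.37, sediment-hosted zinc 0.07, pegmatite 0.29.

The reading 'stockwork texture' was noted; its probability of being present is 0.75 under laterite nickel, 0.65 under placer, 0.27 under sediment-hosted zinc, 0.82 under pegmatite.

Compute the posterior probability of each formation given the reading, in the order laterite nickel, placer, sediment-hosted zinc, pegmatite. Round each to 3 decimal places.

0.289, 0.344, 0.027, 0.340

By Bayes' rule, the unnormalized weight for each hypothesis is prior × likelihood:
  laterite nickel: 0.27 × 0.75 = 0.2025
  placer: 0.37 × 0.65 = 0.2405
  sediment-hosted zinc: 0.07 × 0.27 = 0.0189
  pegmatite: 0.29 × 0.82 = 0.2378
Marginal likelihood of the evidence = 0.6997.
P(laterite nickel | evidence) = 0.2025 / 0.6997 ≈ 0.289
P(placer | evidence) = 0.2405 / 0.6997 ≈ 0.344
P(sediment-hosted zinc | evidence) = 0.0189 / 0.6997 ≈ 0.027
P(pegmatite | evidence) = 0.2378 / 0.6997 ≈ 0.340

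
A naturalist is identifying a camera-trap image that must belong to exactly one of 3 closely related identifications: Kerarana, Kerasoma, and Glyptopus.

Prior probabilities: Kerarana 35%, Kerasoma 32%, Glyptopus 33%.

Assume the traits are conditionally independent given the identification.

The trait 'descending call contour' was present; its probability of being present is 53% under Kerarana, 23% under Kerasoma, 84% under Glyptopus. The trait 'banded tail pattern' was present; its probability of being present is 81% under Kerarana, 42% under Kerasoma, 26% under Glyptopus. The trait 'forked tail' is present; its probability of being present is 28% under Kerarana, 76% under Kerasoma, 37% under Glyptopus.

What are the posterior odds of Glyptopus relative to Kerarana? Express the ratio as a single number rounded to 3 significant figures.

The normalizing constant cancels in an odds ratio, so compute prior × likelihood for the two hypotheses only:
  Glyptopus: 0.33 × 0.84 × 0.26 × 0.37 = 0.026667
  Kerarana: 0.35 × 0.53 × 0.81 × 0.28 = 0.042071
Posterior odds = 0.026667 / 0.042071 ≈ 0.634.

0.634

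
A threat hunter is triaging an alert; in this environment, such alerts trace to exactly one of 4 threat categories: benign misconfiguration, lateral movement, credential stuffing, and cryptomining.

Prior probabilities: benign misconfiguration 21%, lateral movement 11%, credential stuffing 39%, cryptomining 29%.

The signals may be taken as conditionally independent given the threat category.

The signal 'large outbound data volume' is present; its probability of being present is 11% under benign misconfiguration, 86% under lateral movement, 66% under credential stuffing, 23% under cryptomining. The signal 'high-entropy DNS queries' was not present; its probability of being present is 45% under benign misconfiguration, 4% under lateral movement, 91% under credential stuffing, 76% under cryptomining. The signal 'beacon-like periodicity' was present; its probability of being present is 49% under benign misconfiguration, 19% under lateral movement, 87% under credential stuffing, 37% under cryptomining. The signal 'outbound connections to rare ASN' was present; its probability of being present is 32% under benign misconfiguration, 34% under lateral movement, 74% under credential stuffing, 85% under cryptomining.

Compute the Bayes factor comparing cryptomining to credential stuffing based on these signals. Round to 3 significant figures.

0.454

Take the product of per-signal likelihoods under each hypothesis (using 1 − P(present | H) for each absent signal), then divide.
  cryptomining: 0.23 × (1 − 0.76) × 0.37 × 0.85 = 0.01736
  credential stuffing: 0.66 × (1 − 0.91) × 0.87 × 0.74 = 0.038242
Bayes factor = 0.01736 / 0.038242 ≈ 0.454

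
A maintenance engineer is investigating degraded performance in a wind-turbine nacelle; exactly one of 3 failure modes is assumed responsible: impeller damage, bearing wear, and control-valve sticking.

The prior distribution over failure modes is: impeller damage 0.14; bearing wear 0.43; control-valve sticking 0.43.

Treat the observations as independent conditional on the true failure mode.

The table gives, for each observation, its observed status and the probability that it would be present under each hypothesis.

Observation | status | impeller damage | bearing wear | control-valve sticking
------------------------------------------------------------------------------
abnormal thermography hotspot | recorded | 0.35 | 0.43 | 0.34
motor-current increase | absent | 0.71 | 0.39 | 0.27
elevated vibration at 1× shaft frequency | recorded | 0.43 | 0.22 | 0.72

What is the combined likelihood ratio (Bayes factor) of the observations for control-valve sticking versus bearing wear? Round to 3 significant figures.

The Bayes factor is the ratio of the joint likelihoods of the evidence pattern under the two hypotheses (using 1 − P(present | H) for each absent observation).
  control-valve sticking: 0.34 × (1 − 0.27) × 0.72 = 0.1787
  bearing wear: 0.43 × (1 − 0.39) × 0.22 = 0.057706
Bayes factor = 0.1787 / 0.057706 ≈ 3.10

3.10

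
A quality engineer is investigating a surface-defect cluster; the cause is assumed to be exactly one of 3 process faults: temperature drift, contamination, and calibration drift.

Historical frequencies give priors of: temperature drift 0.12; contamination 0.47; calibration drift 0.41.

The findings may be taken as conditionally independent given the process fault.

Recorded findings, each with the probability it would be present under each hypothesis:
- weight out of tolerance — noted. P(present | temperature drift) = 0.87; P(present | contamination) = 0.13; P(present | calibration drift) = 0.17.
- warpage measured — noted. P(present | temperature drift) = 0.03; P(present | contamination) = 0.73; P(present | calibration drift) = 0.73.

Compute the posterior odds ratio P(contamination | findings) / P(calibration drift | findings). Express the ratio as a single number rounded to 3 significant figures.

0.877

Posterior odds equal prior odds times the likelihood ratio; only the two competing hypotheses matter.
  contamination: 0.47 × 0.13 × 0.73 = 0.044603
  calibration drift: 0.41 × 0.17 × 0.73 = 0.050881
Odds(contamination : calibration drift) = 0.044603 / 0.050881 ≈ 0.877.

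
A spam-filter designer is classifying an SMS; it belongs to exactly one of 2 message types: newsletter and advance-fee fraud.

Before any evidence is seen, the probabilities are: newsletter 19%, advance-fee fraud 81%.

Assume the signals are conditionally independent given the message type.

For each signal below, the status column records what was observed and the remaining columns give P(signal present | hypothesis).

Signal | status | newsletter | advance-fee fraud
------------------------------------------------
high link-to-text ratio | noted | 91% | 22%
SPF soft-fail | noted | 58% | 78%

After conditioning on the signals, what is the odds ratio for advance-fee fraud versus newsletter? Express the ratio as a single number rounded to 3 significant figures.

1.39

Posterior odds equal prior odds times the likelihood ratio; only the two competing hypotheses matter.
  advance-fee fraud: 0.81 × 0.22 × 0.78 = 0.139
  newsletter: 0.19 × 0.91 × 0.58 = 0.10028
Odds(advance-fee fraud : newsletter) = 0.139 / 0.10028 ≈ 1.39.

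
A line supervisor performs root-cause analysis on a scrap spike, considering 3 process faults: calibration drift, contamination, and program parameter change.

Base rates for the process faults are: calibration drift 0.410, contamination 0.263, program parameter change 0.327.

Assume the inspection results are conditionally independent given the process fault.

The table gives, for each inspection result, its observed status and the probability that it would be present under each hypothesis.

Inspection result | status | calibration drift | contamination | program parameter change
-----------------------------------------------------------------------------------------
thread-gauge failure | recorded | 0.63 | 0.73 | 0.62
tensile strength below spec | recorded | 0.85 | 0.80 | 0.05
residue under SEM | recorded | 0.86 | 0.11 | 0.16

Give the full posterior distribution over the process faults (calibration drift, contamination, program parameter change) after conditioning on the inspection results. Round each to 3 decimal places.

0.911, 0.081, 0.008

Multiply each prior by the joint likelihood of the inspection result pattern:
  calibration drift: 0.410 × 0.63 × 0.85 × 0.86 = 0.18882
  contamination: 0.263 × 0.73 × 0.80 × 0.11 = 0.016895
  program parameter change: 0.327 × 0.62 × 0.05 × 0.16 = 0.0016219
The unnormalized weights sum to 0.20733.
P(calibration drift | evidence) = 0.18882 / 0.20733 ≈ 0.911
P(contamination | evidence) = 0.016895 / 0.20733 ≈ 0.081
P(program parameter change | evidence) = 0.0016219 / 0.20733 ≈ 0.008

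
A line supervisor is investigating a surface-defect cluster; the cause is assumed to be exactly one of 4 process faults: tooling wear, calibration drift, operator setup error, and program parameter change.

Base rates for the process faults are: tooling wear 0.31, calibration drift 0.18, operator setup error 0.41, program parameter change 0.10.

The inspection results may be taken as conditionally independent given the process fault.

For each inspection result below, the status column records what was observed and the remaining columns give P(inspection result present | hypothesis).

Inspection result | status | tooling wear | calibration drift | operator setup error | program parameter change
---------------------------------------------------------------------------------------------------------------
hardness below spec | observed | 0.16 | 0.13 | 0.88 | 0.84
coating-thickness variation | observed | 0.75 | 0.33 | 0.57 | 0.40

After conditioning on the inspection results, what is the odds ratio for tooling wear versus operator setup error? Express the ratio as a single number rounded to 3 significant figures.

0.181

Posterior odds equal prior odds times the likelihood ratio; only the two competing hypotheses matter.
  tooling wear: 0.31 × 0.16 × 0.75 = 0.0372
  operator setup error: 0.41 × 0.88 × 0.57 = 0.20566
Odds(tooling wear : operator setup error) = 0.0372 / 0.20566 ≈ 0.181.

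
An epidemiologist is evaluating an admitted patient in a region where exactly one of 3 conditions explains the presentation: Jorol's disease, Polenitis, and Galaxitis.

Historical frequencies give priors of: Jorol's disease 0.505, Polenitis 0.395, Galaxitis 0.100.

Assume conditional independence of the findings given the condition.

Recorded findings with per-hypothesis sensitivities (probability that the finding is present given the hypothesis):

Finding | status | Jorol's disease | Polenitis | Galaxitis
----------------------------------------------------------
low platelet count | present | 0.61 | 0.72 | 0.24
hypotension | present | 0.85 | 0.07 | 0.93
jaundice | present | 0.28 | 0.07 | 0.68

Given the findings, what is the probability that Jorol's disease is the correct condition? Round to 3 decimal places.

For each hypothesis, the unnormalized posterior weight is prior × product of the finding likelihoods:
  Jorol's disease: 0.505 × 0.61 × 0.85 × 0.28 = 0.073316
  Polenitis: 0.395 × 0.72 × 0.07 × 0.07 = 0.0013936
  Galaxitis: 0.100 × 0.24 × 0.93 × 0.68 = 0.015178
The unnormalized weights sum to 0.089887.
P(Jorol's disease | evidence) = 0.073316 / 0.089887 ≈ 0.816.

0.816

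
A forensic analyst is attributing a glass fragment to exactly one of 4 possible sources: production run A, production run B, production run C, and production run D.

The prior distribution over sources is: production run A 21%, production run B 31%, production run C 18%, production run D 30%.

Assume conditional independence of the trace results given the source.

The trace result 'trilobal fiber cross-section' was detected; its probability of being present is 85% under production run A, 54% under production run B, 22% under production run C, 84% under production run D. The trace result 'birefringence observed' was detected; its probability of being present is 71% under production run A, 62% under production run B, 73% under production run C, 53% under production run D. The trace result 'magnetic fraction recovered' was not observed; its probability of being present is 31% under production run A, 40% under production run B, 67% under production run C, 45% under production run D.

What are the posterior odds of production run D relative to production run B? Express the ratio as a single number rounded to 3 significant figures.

Posterior odds equal prior odds times the likelihood ratio; only the two competing hypotheses matter (using 1 − P(present | H) for each absent trace result).
  production run D: 0.30 × 0.84 × 0.53 × (1 − 0.45) = 0.073458
  production run B: 0.31 × 0.54 × 0.62 × (1 − 0.40) = 0.062273
Posterior odds = 0.073458 / 0.062273 ≈ 1.18.

1.18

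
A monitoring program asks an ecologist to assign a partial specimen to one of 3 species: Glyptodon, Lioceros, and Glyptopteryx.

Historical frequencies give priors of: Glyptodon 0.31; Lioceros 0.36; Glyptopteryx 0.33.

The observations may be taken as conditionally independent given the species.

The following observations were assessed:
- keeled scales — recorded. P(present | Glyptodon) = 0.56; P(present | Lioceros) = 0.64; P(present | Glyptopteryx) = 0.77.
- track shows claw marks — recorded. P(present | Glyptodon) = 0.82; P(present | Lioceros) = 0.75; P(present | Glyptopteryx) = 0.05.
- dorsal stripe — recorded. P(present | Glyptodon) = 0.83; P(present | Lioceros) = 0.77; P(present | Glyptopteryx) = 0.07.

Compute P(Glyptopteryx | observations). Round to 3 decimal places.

0.004

By Bayes' rule with conditional independence, the unnormalized weight for each hypothesis is prior × ∏ likelihoods:
  Glyptodon: 0.31 × 0.56 × 0.82 × 0.83 = 0.11815
  Lioceros: 0.36 × 0.64 × 0.75 × 0.77 = 0.13306
  Glyptopteryx: 0.33 × 0.77 × 0.05 × 0.07 = 0.00088935
Marginal likelihood of the evidence = 0.2521.
P(Glyptopteryx | evidence) = 0.00088935 / 0.2521 ≈ 0.004.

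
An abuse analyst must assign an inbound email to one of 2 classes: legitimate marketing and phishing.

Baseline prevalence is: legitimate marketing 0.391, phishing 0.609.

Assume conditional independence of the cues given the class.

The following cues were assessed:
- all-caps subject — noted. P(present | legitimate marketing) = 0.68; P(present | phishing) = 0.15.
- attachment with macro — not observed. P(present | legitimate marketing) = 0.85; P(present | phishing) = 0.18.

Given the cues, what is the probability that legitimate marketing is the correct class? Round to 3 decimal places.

0.347

Multiply each prior by the joint likelihood of the cue pattern (using 1 − P(present | H) for each absent cue):
  legitimate marketing: 0.391 × 0.68 × (1 − 0.85) = 0.039882
  phishing: 0.609 × 0.15 × (1 − 0.18) = 0.074907
Marginal likelihood of the evidence = 0.11479.
P(legitimate marketing | evidence) = 0.039882 / 0.11479 ≈ 0.347.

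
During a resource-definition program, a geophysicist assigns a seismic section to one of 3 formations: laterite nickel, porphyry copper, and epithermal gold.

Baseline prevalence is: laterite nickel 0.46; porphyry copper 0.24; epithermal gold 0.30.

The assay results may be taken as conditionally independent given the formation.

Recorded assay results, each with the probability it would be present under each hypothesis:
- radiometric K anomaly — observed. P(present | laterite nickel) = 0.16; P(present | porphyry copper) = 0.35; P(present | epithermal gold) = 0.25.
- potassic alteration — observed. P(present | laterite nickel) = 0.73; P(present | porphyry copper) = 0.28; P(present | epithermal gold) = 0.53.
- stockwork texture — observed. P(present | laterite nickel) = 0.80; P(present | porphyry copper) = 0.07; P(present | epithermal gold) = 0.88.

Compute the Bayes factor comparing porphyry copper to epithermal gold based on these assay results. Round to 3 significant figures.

The Bayes factor is the ratio of the joint likelihoods of the assay result pattern under the two hypotheses.
  porphyry copper: 0.35 × 0.28 × 0.07 = 0.00686
  epithermal gold: 0.25 × 0.53 × 0.88 = 0.1166
Bayes factor = 0.00686 / 0.1166 ≈ 0.0588

0.0588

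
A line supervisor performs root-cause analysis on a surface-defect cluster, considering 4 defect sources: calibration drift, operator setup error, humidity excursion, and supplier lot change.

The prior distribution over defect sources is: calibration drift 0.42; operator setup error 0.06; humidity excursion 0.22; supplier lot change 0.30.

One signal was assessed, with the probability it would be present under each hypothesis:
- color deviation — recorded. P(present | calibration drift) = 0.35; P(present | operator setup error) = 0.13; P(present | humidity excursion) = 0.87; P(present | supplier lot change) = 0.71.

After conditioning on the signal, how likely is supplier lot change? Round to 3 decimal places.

0.381

By Bayes' rule, the unnormalized weight for each hypothesis is prior × likelihood:
  calibration drift: 0.42 × 0.35 = 0.147
  operator setup error: 0.06 × 0.13 = 0.0078
  humidity excursion: 0.22 × 0.87 = 0.1914
  supplier lot change: 0.30 × 0.71 = 0.213
Marginal likelihood of the evidence = 0.5592.
P(supplier lot change | evidence) = 0.213 / 0.5592 ≈ 0.381.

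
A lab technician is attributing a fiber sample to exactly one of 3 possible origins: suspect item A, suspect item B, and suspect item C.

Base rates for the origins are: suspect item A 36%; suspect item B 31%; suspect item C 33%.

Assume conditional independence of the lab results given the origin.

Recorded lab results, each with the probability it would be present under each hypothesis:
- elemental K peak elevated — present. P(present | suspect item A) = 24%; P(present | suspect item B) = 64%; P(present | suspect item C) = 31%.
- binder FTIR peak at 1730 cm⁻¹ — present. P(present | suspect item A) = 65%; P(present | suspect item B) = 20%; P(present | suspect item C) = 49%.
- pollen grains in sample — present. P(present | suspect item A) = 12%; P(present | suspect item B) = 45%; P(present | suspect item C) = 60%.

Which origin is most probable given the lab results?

suspect item C

By Bayes' rule with conditional independence, the unnormalized weight for each hypothesis is prior × ∏ likelihoods:
  suspect item A: 0.36 × 0.24 × 0.65 × 0.12 = 0.0067392
  suspect item B: 0.31 × 0.64 × 0.20 × 0.45 = 0.017856
  suspect item C: 0.33 × 0.31 × 0.49 × 0.60 = 0.030076
The unnormalized weights sum to 0.054671.
P(suspect item A | evidence) ≈ 0.0067392 / 0.054671 ≈ 0.123
P(suspect item B | evidence) ≈ 0.017856 / 0.054671 ≈ 0.327
P(suspect item C | evidence) ≈ 0.030076 / 0.054671 ≈ 0.550
The largest is 0.550, so suspect item C is most probable.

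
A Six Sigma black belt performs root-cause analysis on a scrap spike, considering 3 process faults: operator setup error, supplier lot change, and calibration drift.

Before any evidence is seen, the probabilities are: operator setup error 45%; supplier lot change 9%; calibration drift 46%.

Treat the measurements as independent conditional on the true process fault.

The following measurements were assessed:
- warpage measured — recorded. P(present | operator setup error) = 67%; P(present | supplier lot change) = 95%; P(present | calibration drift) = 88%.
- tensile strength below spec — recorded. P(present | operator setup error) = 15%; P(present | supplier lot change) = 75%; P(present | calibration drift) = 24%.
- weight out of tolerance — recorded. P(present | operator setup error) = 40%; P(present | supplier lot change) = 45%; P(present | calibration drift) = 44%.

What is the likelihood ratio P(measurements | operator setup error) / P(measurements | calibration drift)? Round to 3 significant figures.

0.433

The Bayes factor is the ratio of the joint likelihoods of the measurement pattern under the two hypotheses.
  operator setup error: 0.67 × 0.15 × 0.40 = 0.0402
  calibration drift: 0.88 × 0.24 × 0.44 = 0.092928
Bayes factor = 0.0402 / 0.092928 ≈ 0.433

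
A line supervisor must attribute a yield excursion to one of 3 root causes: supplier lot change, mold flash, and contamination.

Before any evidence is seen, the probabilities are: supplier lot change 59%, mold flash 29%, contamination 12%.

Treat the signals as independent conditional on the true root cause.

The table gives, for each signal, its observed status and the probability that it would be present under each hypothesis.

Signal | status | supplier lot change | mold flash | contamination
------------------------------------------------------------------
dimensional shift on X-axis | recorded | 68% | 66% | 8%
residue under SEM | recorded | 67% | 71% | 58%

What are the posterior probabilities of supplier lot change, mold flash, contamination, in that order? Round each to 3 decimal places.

Multiply each prior by the joint likelihood of the signal pattern:
  supplier lot change: 0.59 × 0.68 × 0.67 = 0.2688
  mold flash: 0.29 × 0.66 × 0.71 = 0.13589
  contamination: 0.12 × 0.08 × 0.58 = 0.005568
Normalizing constant Z = 0.2688 + 0.13589 + 0.005568 = 0.41027.
P(supplier lot change | evidence) = 0.2688 / 0.41027 ≈ 0.655
P(mold flash | evidence) = 0.13589 / 0.41027 ≈ 0.331
P(contamination | evidence) = 0.005568 / 0.41027 ≈ 0.014

0.655, 0.331, 0.014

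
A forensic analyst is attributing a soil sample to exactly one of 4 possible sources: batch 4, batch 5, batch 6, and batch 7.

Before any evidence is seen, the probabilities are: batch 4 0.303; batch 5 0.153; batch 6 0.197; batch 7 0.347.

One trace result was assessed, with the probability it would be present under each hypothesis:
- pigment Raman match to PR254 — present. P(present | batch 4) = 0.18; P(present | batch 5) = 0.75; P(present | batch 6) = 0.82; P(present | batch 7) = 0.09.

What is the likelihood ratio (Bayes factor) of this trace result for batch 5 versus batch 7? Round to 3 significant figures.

8.33

The Bayes factor is the ratio of the two likelihoods.
  batch 5: 0.75
  batch 7: 0.09
Bayes factor = 0.75 / 0.09 ≈ 8.33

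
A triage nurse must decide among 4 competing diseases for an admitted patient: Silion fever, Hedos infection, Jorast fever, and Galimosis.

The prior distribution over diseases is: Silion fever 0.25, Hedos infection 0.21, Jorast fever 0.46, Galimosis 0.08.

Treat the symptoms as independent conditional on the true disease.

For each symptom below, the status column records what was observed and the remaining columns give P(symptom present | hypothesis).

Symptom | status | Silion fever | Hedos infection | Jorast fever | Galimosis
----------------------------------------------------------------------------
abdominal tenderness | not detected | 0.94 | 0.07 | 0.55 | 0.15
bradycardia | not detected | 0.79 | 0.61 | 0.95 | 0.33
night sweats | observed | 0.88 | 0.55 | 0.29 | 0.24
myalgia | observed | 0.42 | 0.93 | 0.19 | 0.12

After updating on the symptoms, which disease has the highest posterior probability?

Multiply each prior by the joint likelihood of the symptom pattern (using 1 − P(present | H) for each absent symptom):
  Silion fever: 0.25 × (1 − 0.94) × (1 − 0.79) × 0.88 × 0.42 = 0.0011642
  Hedos infection: 0.21 × (1 − 0.07) × (1 − 0.61) × 0.55 × 0.93 = 0.038959
  Jorast fever: 0.46 × (1 − 0.55) × (1 − 0.95) × 0.29 × 0.19 = 0.00057029
  Galimosis: 0.08 × (1 − 0.15) × (1 − 0.33) × 0.24 × 0.12 = 0.0013121
The unnormalized weights sum to 0.042006.
P(Silion fever | evidence) ≈ 0.0011642 / 0.042006 ≈ 0.028
P(Hedos infection | evidence) ≈ 0.038959 / 0.042006 ≈ 0.927
P(Jorast fever | evidence) ≈ 0.00057029 / 0.042006 ≈ 0.014
P(Galimosis | evidence) ≈ 0.0013121 / 0.042006 ≈ 0.031
The largest is 0.927, so Hedos infection is most probable.

Hedos infection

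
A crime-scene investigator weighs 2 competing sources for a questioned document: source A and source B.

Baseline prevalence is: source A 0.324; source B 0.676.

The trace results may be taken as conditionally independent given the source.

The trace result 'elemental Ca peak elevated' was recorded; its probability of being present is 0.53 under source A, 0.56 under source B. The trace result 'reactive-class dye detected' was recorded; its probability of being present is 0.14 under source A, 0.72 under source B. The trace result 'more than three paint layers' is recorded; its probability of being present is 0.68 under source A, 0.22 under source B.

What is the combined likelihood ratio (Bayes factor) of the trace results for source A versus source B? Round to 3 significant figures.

Joint likelihood of the trace result pattern under each hypothesis:
  source A: 0.53 × 0.14 × 0.68 = 0.050456
  source B: 0.56 × 0.72 × 0.22 = 0.088704
Bayes factor = 0.050456 / 0.088704 ≈ 0.569

0.569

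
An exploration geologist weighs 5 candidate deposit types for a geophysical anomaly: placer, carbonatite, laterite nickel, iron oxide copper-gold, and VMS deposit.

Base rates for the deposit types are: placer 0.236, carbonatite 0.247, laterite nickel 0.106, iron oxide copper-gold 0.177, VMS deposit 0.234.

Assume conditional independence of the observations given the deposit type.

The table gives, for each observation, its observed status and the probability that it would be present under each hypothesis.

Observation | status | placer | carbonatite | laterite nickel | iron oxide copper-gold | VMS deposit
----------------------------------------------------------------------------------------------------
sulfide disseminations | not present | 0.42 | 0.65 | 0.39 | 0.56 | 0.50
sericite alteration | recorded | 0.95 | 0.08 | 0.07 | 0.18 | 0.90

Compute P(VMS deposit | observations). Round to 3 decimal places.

0.404

Multiply each prior by the joint likelihood of the evidence pattern (using 1 − P(present | H) for each absent observation):
  placer: 0.236 × (1 − 0.42) × 0.95 = 0.13004
  carbonatite: 0.247 × (1 − 0.65) × 0.08 = 0.006916
  laterite nickel: 0.106 × (1 − 0.39) × 0.07 = 0.0045262
  iron oxide copper-gold: 0.177 × (1 − 0.56) × 0.18 = 0.014018
  VMS deposit: 0.234 × (1 − 0.50) × 0.90 = 0.1053
Marginal likelihood of the evidence = 0.2608.
P(VMS deposit | evidence) = 0.1053 / 0.2608 ≈ 0.404.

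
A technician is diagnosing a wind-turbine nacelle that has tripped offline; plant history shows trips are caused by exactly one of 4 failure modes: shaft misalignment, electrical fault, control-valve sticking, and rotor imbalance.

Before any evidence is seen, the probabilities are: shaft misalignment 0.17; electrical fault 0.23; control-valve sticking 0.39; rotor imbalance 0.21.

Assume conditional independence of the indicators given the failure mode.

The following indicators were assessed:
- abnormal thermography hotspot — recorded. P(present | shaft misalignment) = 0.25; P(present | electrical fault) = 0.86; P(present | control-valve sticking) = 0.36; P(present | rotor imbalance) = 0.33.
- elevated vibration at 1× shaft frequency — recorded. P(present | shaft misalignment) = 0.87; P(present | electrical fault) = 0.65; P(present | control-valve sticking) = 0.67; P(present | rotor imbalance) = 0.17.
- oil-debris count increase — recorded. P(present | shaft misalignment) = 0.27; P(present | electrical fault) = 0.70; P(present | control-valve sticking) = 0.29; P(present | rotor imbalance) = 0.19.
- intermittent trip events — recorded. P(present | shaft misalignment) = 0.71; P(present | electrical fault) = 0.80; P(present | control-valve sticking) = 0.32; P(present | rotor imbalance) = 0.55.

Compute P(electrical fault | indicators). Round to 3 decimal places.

0.809

Multiply each prior by the joint likelihood of the indicator pattern:
  shaft misalignment: 0.17 × 0.25 × 0.87 × 0.27 × 0.71 = 0.0070881
  electrical fault: 0.23 × 0.86 × 0.65 × 0.70 × 0.80 = 0.071999
  control-valve sticking: 0.39 × 0.36 × 0.67 × 0.29 × 0.32 = 0.0087295
  rotor imbalance: 0.21 × 0.33 × 0.17 × 0.19 × 0.55 = 0.0012311
The unnormalized weights sum to 0.089048.
P(electrical fault | evidence) = 0.071999 / 0.089048 ≈ 0.809.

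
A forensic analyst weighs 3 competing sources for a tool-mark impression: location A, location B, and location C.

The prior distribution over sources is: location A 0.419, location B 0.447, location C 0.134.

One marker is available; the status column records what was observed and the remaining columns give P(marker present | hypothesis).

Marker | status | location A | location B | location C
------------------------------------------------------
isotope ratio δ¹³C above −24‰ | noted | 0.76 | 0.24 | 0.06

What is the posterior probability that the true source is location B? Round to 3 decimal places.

By Bayes' rule, the unnormalized weight for each hypothesis is prior × likelihood:
  location A: 0.419 × 0.76 = 0.31844
  location B: 0.447 × 0.24 = 0.10728
  location C: 0.134 × 0.06 = 0.00804
The unnormalized weights sum to 0.43376.
P(location B | evidence) = 0.10728 / 0.43376 ≈ 0.247.

0.247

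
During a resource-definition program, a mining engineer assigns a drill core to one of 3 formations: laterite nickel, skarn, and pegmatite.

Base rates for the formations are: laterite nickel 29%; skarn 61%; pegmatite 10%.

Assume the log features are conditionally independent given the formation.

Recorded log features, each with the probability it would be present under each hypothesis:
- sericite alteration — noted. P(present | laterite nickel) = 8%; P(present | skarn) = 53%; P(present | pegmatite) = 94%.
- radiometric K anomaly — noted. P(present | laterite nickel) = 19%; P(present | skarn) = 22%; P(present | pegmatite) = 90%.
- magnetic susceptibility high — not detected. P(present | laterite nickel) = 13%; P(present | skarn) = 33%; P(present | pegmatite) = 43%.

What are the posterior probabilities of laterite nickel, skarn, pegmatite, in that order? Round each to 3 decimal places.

For each hypothesis, the unnormalized posterior weight is prior × product of the log feature likelihoods (using 1 − P(present | H) for each absent log feature):
  laterite nickel: 0.29 × 0.08 × 0.19 × (1 − 0.13) = 0.003835
  skarn: 0.61 × 0.53 × 0.22 × (1 − 0.33) = 0.047654
  pegmatite: 0.10 × 0.94 × 0.90 × (1 − 0.43) = 0.048222
Marginal likelihood of the evidence = 0.099711.
P(laterite nickel | evidence) = 0.003835 / 0.099711 ≈ 0.038
P(skarn | evidence) = 0.047654 / 0.099711 ≈ 0.478
P(pegmatite | evidence) = 0.048222 / 0.099711 ≈ 0.484

0.038, 0.478, 0.484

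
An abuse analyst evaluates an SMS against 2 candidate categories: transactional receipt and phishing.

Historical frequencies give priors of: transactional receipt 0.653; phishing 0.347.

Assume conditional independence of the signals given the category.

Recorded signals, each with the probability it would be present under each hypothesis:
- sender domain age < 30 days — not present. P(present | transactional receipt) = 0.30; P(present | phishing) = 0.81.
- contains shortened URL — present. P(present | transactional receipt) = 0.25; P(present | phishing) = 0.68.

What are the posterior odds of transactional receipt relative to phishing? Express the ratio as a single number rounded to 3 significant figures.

Posterior odds equal prior odds times the likelihood ratio; only the two competing hypotheses matter (using 1 − P(present | H) for each absent signal).
  transactional receipt: 0.653 × (1 − 0.30) × 0.25 = 0.11428
  phishing: 0.347 × (1 − 0.81) × 0.68 = 0.044832
Odds(transactional receipt : phishing) = 0.11428 / 0.044832 ≈ 2.55.

2.55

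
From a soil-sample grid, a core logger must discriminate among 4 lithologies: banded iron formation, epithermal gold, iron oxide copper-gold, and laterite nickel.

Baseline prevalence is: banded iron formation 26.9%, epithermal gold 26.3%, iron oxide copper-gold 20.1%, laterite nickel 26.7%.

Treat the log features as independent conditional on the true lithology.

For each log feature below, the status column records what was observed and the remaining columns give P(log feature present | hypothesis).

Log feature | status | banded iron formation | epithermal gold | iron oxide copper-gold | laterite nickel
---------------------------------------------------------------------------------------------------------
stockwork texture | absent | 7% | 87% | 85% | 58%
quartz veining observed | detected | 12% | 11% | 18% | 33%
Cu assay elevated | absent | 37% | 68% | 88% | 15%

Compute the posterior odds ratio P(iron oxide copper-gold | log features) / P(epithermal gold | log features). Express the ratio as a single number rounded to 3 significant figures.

0.541

Posterior odds equal prior odds times the likelihood ratio; only the two competing hypotheses matter (using 1 − P(present | H) for each absent log feature).
  iron oxide copper-gold: 0.201 × (1 − 0.85) × 0.18 × (1 − 0.88) = 0.00065124
  epithermal gold: 0.263 × (1 − 0.87) × 0.11 × (1 − 0.68) = 0.0012035
Posterior odds = 0.00065124 / 0.0012035 ≈ 0.541.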